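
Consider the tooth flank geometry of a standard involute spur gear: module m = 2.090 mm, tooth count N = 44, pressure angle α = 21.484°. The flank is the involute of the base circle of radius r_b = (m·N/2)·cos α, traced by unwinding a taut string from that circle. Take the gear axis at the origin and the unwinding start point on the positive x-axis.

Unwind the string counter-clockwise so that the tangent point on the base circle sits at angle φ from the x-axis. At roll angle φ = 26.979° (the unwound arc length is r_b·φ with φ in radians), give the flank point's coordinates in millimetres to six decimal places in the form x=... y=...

x=47.268804 y=1.456207

pitch radius r_p = m·N/2 = 2.090·44/2 = 45.980000
base radius r_b = r_p·cos α = 45.980000·cos 21.484° = 42.785304
roll angle φ = 26.979° = 0.47087238 rad
x = r_b·(cos φ + φ·sin φ) = 42.785304·(0.89117286 + 0.47087238·0.45366390) = 47.268804
y = r_b·(sin φ − φ·cos φ) = 42.785304·(0.45366390 − 0.47087238·0.89117286) = 1.456207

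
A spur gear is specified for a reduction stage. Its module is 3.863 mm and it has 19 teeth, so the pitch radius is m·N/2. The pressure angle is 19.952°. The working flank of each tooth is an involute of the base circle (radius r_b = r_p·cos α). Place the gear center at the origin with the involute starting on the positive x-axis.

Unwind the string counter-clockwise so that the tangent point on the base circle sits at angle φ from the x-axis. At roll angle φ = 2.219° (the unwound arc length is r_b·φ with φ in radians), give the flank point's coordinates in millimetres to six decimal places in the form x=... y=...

x=34.521674 y=0.000668

pitch radius r_p = m·N/2 = 3.863·19/2 = 36.698500
base radius r_b = r_p·cos α = 36.698500·cos 19.952° = 34.495813
roll angle φ = 2.219° = 0.03872886 rad
x = r_b·(cos φ + φ·sin φ) = 34.495813·(0.99925013 + 0.03872886·0.03871918) = 34.521674
y = r_b·(sin φ − φ·cos φ) = 34.495813·(0.03871918 − 0.03872886·0.99925013) = 0.000668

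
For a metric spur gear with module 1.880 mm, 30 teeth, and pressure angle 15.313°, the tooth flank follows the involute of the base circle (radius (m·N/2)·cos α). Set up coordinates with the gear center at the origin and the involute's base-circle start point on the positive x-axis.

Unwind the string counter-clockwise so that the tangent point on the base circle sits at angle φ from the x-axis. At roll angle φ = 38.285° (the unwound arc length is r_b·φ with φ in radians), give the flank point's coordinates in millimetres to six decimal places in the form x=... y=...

pitch radius r_p = m·N/2 = 1.880·30/2 = 28.200000
base radius r_b = r_p·cos α = 28.200000·cos 15.313° = 27.198830
roll angle φ = 38.285° = 0.66819930 rad
x = r_b·(cos φ + φ·sin φ) = 27.198830·(0.78493860 + 0.66819930·0.61957356) = 32.609690
y = r_b·(sin φ − φ·cos φ) = 27.198830·(0.61957356 − 0.66819930·0.78493860) = 2.586014

x=32.609690 y=2.586014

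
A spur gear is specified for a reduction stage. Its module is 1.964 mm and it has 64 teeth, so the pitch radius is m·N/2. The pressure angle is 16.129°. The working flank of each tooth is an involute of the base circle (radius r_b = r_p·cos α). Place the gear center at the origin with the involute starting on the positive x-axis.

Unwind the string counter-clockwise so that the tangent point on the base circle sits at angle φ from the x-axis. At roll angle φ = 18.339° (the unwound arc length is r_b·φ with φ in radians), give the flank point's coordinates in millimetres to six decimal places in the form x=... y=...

x=63.388087 y=0.653181

pitch radius r_p = m·N/2 = 1.964·64/2 = 62.848000
base radius r_b = r_p·cos α = 62.848000·cos 16.129° = 60.374219
roll angle φ = 18.339° = 0.32007593 rad
x = r_b·(cos φ + φ·sin φ) = 60.374219·(0.94921153 + 0.32007593·0.31463864) = 63.388087
y = r_b·(sin φ − φ·cos φ) = 60.374219·(0.31463864 − 0.32007593·0.94921153) = 0.653181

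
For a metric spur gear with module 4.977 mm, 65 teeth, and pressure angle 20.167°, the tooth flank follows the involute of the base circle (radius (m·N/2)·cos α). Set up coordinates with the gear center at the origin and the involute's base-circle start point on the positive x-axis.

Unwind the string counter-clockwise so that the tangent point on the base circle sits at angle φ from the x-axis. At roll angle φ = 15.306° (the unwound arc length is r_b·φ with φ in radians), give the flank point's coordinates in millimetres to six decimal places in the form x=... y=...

pitch radius r_p = m·N/2 = 4.977·65/2 = 161.752500
base radius r_b = r_p·cos α = 161.752500·cos 20.167° = 151.835736
roll angle φ = 15.306° = 0.26714010 rad
x = r_b·(cos φ + φ·sin φ) = 151.835736·(0.96452978 + 0.26714010·0.26397406) = 157.157250
y = r_b·(sin φ − φ·cos φ) = 151.835736·(0.26397406 − 0.26714010·0.96452978) = 0.958004

x=157.157250 y=0.958004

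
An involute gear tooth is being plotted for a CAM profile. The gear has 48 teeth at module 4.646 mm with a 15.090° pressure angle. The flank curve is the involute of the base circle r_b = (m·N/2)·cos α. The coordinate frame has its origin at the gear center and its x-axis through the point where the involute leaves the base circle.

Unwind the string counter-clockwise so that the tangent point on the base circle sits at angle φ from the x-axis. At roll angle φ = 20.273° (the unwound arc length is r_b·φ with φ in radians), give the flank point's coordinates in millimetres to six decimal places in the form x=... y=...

pitch radius r_p = m·N/2 = 4.646·48/2 = 111.504000
base radius r_b = r_p·cos α = 111.504000·cos 15.090° = 107.659128
roll angle φ = 20.273° = 0.35383060 rad
x = r_b·(cos φ + φ·sin φ) = 107.659128·(0.93805232 + 0.35383060·0.34649364) = 114.188910
y = r_b·(sin φ − φ·cos φ) = 107.659128·(0.34649364 − 0.35383060·0.93805232) = 1.569889

x=114.188910 y=1.569889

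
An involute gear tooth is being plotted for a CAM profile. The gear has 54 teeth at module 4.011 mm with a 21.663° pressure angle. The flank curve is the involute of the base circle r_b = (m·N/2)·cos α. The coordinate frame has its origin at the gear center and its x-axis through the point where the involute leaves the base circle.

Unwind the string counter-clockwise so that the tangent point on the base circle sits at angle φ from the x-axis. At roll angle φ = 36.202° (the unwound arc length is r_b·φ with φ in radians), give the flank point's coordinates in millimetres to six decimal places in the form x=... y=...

pitch radius r_p = m·N/2 = 4.011·54/2 = 108.297000
base radius r_b = r_p·cos α = 108.297000·cos 21.663° = 100.648107
roll angle φ = 36.202° = 0.63184410 rad
x = r_b·(cos φ + φ·sin φ) = 100.648107·(0.80693970 + 0.63184410·0.59063384) = 118.777670
y = r_b·(sin φ − φ·cos φ) = 100.648107·(0.59063384 − 0.63184410·0.80693970) = 8.129725

x=118.777670 y=8.129725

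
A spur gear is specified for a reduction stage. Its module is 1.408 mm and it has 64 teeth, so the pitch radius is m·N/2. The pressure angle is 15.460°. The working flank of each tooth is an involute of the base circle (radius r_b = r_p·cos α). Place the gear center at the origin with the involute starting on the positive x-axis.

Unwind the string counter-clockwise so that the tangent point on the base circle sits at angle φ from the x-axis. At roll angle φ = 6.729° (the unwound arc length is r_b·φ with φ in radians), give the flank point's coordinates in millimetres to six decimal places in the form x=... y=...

x=43.724181 y=0.023416

pitch radius r_p = m·N/2 = 1.408·64/2 = 45.056000
base radius r_b = r_p·cos α = 45.056000·cos 15.460° = 43.425729
roll angle φ = 6.729° = 0.11744321 rad
x = r_b·(cos φ + φ·sin φ) = 43.425729·(0.99311147 + 0.11744321·0.11717341) = 43.724181
y = r_b·(sin φ − φ·cos φ) = 43.425729·(0.11717341 − 0.11744321·0.99311147) = 0.023416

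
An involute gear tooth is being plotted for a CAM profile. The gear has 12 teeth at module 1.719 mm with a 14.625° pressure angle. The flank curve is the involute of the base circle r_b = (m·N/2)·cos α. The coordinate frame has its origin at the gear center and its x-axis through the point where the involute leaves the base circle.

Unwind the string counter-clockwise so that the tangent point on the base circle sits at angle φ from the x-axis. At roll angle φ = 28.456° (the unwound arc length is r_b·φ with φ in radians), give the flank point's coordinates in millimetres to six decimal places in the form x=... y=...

x=11.135773 y=0.397562

pitch radius r_p = m·N/2 = 1.719·12/2 = 10.314000
base radius r_b = r_p·cos α = 10.314000·cos 14.625° = 9.979817
roll angle φ = 28.456° = 0.49665089 rad
x = r_b·(cos φ + φ·sin φ) = 9.979817·(0.87918329 + 0.49665089·0.47648374) = 11.135773
y = r_b·(sin φ − φ·cos φ) = 9.979817·(0.47648374 − 0.49665089·0.87918329) = 0.397562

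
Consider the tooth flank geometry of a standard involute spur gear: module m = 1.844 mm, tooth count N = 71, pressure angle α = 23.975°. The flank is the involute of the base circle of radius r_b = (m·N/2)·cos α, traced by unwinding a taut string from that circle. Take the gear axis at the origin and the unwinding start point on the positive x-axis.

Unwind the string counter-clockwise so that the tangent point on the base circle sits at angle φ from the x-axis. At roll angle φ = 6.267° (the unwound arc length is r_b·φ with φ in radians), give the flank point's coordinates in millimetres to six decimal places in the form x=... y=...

x=60.170861 y=0.026060

pitch radius r_p = m·N/2 = 1.844·71/2 = 65.462000
base radius r_b = r_p·cos α = 65.462000·cos 23.975° = 59.814125
roll angle φ = 6.267° = 0.10937978 rad
x = r_b·(cos φ + φ·sin φ) = 59.814125·(0.99402399 + 0.10937978·0.10916181) = 60.170861
y = r_b·(sin φ − φ·cos φ) = 59.814125·(0.10916181 − 0.10937978·0.99402399) = 0.026060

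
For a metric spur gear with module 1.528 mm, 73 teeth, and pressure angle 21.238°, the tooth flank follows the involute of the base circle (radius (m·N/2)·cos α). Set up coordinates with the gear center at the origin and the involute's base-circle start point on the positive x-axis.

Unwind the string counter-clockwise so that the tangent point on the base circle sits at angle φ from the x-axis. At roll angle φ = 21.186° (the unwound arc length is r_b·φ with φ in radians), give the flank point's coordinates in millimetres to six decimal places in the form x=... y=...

x=55.417427 y=0.864130

pitch radius r_p = m·N/2 = 1.528·73/2 = 55.772000
base radius r_b = r_p·cos α = 55.772000·cos 21.238° = 51.984175
roll angle φ = 21.186° = 0.36976546 rad
x = r_b·(cos φ + φ·sin φ) = 51.984175·(0.93241213 + 0.36976546·0.36139675) = 55.417427
y = r_b·(sin φ − φ·cos φ) = 51.984175·(0.36139675 − 0.36976546·0.93241213) = 0.864130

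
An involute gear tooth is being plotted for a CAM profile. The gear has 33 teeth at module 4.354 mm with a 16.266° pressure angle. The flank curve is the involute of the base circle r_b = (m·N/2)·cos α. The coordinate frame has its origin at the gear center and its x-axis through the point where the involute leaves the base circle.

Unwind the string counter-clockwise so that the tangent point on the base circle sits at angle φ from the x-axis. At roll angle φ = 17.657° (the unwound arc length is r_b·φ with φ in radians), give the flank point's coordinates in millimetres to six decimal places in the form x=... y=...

x=72.162816 y=0.666442

pitch radius r_p = m·N/2 = 4.354·33/2 = 71.841000
base radius r_b = r_p·cos α = 71.841000·cos 16.266° = 68.965325
roll angle φ = 17.657° = 0.30817279 rad
x = r_b·(cos φ + φ·sin φ) = 68.965325·(0.95288939 + 0.30817279·0.30331801) = 72.162816
y = r_b·(sin φ − φ·cos φ) = 68.965325·(0.30331801 − 0.30817279·0.95288939) = 0.666442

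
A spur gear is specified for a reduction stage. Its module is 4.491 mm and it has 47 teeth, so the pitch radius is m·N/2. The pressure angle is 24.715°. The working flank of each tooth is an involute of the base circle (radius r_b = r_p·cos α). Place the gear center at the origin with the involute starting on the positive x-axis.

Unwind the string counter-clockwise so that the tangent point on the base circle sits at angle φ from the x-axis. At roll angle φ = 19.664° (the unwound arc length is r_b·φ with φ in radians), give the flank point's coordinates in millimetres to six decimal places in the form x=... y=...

x=101.352059 y=1.276703

pitch radius r_p = m·N/2 = 4.491·47/2 = 105.538500
base radius r_b = r_p·cos α = 105.538500·cos 24.715° = 95.871041
roll angle φ = 19.664° = 0.34320154 rad
x = r_b·(cos φ + φ·sin φ) = 95.871041·(0.94168216 + 0.34320154·0.33650365) = 101.352059
y = r_b·(sin φ − φ·cos φ) = 95.871041·(0.33650365 − 0.34320154·0.94168216) = 1.276703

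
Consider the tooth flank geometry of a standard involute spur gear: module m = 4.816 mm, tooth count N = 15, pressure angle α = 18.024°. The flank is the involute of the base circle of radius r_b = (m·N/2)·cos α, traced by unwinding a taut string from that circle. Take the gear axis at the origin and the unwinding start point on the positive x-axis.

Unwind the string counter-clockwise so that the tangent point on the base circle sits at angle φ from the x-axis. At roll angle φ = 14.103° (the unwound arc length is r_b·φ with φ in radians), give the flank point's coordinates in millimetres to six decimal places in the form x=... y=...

pitch radius r_p = m·N/2 = 4.816·15/2 = 36.120000
base radius r_b = r_p·cos α = 36.120000·cos 18.024° = 34.347483
roll angle φ = 14.103° = 0.24614378 rad
x = r_b·(cos φ + φ·sin φ) = 34.347483·(0.96985926 + 0.24614378·0.24366579) = 35.372277
y = r_b·(sin φ − φ·cos φ) = 34.347483·(0.24366579 − 0.24614378·0.96985926) = 0.169710

x=35.372277 y=0.169710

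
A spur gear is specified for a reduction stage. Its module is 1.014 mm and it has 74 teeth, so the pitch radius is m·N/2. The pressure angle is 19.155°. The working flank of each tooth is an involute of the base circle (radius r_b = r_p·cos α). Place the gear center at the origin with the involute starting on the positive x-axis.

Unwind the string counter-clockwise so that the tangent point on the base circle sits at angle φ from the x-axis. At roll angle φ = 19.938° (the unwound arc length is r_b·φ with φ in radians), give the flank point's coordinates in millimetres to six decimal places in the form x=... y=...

pitch radius r_p = m·N/2 = 1.014·74/2 = 37.518000
base radius r_b = r_p·cos α = 37.518000·cos 19.155° = 35.440792
roll angle φ = 19.938° = 0.34798375 rad
x = r_b·(cos φ + φ·sin φ) = 35.440792·(0.94006217 + 0.34798375·0.34100310) = 37.522078
y = r_b·(sin φ − φ·cos φ) = 35.440792·(0.34100310 − 0.34798375·0.94006217) = 0.491803

x=37.522078 y=0.491803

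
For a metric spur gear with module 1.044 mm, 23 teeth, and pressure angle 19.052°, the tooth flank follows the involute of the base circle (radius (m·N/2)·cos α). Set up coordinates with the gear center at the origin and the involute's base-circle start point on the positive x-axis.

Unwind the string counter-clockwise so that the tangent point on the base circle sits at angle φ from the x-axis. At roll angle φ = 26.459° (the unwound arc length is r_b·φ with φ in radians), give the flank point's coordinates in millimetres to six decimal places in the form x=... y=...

x=12.494643 y=0.364648

pitch radius r_p = m·N/2 = 1.044·23/2 = 12.006000
base radius r_b = r_p·cos α = 12.006000·cos 19.052° = 11.348344
roll angle φ = 26.459° = 0.46179667 rad
x = r_b·(cos φ + φ·sin φ) = 11.348344·(0.89525342 + 0.46179667·0.44555730) = 12.494643
y = r_b·(sin φ − φ·cos φ) = 11.348344·(0.44555730 − 0.46179667·0.89525342) = 0.364648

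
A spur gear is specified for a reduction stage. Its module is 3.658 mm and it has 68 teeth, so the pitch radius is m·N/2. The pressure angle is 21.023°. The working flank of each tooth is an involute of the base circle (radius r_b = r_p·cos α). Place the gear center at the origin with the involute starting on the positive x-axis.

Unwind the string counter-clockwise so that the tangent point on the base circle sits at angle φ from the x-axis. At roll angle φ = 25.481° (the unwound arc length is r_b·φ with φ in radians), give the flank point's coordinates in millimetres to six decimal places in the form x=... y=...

pitch radius r_p = m·N/2 = 3.658·68/2 = 124.372000
base radius r_b = r_p·cos α = 124.372000·cos 21.023° = 116.093364
roll angle φ = 25.481° = 0.44472735 rad
x = r_b·(cos φ + φ·sin φ) = 116.093364·(0.90272800 + 0.44472735·0.43021176) = 127.012517
y = r_b·(sin φ − φ·cos φ) = 116.093364·(0.43021176 − 0.44472735·0.90272800) = 3.336980

x=127.012517 y=3.336980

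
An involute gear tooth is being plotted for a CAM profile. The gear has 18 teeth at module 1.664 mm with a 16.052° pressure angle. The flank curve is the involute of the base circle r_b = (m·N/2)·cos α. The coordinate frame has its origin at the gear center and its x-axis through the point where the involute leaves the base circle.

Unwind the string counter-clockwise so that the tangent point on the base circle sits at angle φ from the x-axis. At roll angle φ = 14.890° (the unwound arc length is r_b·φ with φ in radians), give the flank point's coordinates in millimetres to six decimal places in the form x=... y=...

x=14.869930 y=0.083634

pitch radius r_p = m·N/2 = 1.664·18/2 = 14.976000
base radius r_b = r_p·cos α = 14.976000·cos 16.052° = 14.392103
roll angle φ = 14.890° = 0.25987953 rad
x = r_b·(cos φ + φ·sin φ) = 14.392103·(0.96642094 + 0.25987953·0.25696412) = 14.869930
y = r_b·(sin φ − φ·cos φ) = 14.392103·(0.25696412 − 0.25987953·0.96642094) = 0.083634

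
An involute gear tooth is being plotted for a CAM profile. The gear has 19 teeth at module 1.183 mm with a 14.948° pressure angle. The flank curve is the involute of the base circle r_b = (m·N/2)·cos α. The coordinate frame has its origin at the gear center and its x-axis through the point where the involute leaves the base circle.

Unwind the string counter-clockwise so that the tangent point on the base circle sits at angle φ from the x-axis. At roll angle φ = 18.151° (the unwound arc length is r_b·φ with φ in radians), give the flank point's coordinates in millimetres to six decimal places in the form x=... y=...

pitch radius r_p = m·N/2 = 1.183·19/2 = 11.238500
base radius r_b = r_p·cos α = 11.238500·cos 14.948° = 10.858193
roll angle φ = 18.151° = 0.31679471 rad
x = r_b·(cos φ + φ·sin φ) = 10.858193·(0.95023882 + 0.31679471·0.31152238) = 11.389457
y = r_b·(sin φ − φ·cos φ) = 10.858193·(0.31152238 − 0.31679471·0.95023882) = 0.113921

x=11.389457 y=0.113921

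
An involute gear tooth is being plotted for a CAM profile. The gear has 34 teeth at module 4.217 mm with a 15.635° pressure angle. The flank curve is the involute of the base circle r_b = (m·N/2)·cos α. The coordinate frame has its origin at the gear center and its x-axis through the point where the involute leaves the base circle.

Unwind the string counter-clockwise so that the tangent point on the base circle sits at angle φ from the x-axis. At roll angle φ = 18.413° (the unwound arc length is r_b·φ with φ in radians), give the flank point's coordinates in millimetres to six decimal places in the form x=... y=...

pitch radius r_p = m·N/2 = 4.217·34/2 = 71.689000
base radius r_b = r_p·cos α = 71.689000·cos 15.635° = 69.036372
roll angle φ = 18.413° = 0.32136748 rad
x = r_b·(cos φ + φ·sin φ) = 69.036372·(0.94880437 + 0.32136748·0.31586432) = 72.509791
y = r_b·(sin φ − φ·cos φ) = 69.036372·(0.31586432 − 0.32136748·0.94880437) = 0.755911

x=72.509791 y=0.755911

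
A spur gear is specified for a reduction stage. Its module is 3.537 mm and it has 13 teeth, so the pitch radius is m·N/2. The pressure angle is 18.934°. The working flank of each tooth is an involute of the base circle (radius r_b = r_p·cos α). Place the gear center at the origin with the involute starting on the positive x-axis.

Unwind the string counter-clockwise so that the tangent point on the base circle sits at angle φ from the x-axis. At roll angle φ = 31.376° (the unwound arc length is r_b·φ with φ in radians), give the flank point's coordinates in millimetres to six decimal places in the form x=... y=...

x=24.766835 y=1.155085

pitch radius r_p = m·N/2 = 3.537·13/2 = 22.990500
base radius r_b = r_p·cos α = 22.990500·cos 18.934° = 21.746552
roll angle φ = 31.376° = 0.54761451 rad
x = r_b·(cos φ + φ·sin φ) = 21.746552·(0.85376896 + 0.54761451·0.52065205) = 24.766835
y = r_b·(sin φ − φ·cos φ) = 21.746552·(0.52065205 − 0.54761451·0.85376896) = 1.155085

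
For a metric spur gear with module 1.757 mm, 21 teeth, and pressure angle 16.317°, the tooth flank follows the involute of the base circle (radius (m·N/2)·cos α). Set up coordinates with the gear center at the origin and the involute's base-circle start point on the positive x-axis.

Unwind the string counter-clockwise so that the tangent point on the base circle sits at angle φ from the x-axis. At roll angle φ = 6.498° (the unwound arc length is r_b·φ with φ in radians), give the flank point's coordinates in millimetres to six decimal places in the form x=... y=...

x=17.818930 y=0.008598

pitch radius r_p = m·N/2 = 1.757·21/2 = 18.448500
base radius r_b = r_p·cos α = 18.448500·cos 16.317° = 17.705431
roll angle φ = 6.498° = 0.11341149 rad
x = r_b·(cos φ + φ·sin φ) = 17.705431·(0.99357581 + 0.11341149·0.11316853) = 17.818930
y = r_b·(sin φ − φ·cos φ) = 17.705431·(0.11316853 − 0.11341149·0.99357581) = 0.008598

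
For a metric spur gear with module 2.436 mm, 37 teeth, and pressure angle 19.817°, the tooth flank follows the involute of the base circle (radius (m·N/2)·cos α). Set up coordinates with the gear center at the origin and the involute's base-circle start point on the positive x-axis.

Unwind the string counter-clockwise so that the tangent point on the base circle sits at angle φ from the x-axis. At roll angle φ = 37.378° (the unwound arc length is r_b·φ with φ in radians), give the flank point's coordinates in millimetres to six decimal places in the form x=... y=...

x=50.481586 y=3.759235

pitch radius r_p = m·N/2 = 2.436·37/2 = 45.066000
base radius r_b = r_p·cos α = 45.066000·cos 19.817° = 42.397201
roll angle φ = 37.378° = 0.65236917 rad
x = r_b·(cos φ + φ·sin φ) = 42.397201·(0.79464778 + 0.65236917·0.60707076) = 50.481586
y = r_b·(sin φ − φ·cos φ) = 42.397201·(0.60707076 − 0.65236917·0.79464778) = 3.759235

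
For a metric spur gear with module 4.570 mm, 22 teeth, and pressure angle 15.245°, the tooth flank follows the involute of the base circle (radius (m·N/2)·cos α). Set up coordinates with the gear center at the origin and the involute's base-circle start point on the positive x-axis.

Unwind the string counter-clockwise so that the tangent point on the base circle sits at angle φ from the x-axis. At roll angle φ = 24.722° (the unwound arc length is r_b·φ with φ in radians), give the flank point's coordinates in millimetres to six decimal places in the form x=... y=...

pitch radius r_p = m·N/2 = 4.570·22/2 = 50.270000
base radius r_b = r_p·cos α = 50.270000·cos 15.245° = 48.501012
roll angle φ = 24.722° = 0.43148030 rad
x = r_b·(cos φ + φ·sin φ) = 48.501012·(0.90834766 + 0.43148030·0.41821589) = 52.807882
y = r_b·(sin φ − φ·cos φ) = 48.501012·(0.41821589 − 0.43148030·0.90834766) = 1.274692

x=52.807882 y=1.274692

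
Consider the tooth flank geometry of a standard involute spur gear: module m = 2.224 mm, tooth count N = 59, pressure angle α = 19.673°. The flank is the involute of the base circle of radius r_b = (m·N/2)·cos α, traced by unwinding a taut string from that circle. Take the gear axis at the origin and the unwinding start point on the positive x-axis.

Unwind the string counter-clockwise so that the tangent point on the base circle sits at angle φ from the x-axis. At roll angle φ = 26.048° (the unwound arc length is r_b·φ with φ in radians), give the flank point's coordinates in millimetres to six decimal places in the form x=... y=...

x=67.836560 y=1.895256

pitch radius r_p = m·N/2 = 2.224·59/2 = 65.608000
base radius r_b = r_p·cos α = 65.608000·cos 19.673° = 61.778415
roll angle φ = 26.048° = 0.45462336 rad
x = r_b·(cos φ + φ·sin φ) = 61.778415·(0.89842648 + 0.45462336·0.43912396) = 67.836560
y = r_b·(sin φ − φ·cos φ) = 61.778415·(0.43912396 − 0.45462336·0.89842648) = 1.895256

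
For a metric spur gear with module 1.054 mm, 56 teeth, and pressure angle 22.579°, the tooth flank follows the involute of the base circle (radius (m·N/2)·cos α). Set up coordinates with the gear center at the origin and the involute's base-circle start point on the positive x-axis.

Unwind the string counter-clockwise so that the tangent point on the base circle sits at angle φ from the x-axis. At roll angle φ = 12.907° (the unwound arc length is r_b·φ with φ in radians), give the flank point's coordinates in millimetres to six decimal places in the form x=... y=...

pitch radius r_p = m·N/2 = 1.054·56/2 = 29.512000
base radius r_b = r_p·cos α = 29.512000·cos 22.579° = 27.249935
roll angle φ = 12.907° = 0.22526965 rad
x = r_b·(cos φ + φ·sin φ) = 27.249935·(0.97473391 + 0.22526965·0.22336920) = 27.932606
y = r_b·(sin φ − φ·cos φ) = 27.249935·(0.22336920 − 0.22526965·0.97473391) = 0.103311

x=27.932606 y=0.103311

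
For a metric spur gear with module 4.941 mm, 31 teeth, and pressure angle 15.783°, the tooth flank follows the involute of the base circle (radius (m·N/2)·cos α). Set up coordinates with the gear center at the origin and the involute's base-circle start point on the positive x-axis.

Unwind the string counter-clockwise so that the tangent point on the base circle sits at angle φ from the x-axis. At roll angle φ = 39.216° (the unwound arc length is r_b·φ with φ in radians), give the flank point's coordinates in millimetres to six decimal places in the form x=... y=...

pitch radius r_p = m·N/2 = 4.941·31/2 = 76.585500
base radius r_b = r_p·cos α = 76.585500·cos 15.783° = 73.698130
roll angle φ = 39.216° = 0.68444832 rad
x = r_b·(cos φ + φ·sin φ) = 73.698130·(0.77476796 + 0.68444832·0.63224568) = 88.991042
y = r_b·(sin φ − φ·cos φ) = 73.698130·(0.63224568 − 0.68444832·0.77476796) = 7.514044

x=88.991042 y=7.514044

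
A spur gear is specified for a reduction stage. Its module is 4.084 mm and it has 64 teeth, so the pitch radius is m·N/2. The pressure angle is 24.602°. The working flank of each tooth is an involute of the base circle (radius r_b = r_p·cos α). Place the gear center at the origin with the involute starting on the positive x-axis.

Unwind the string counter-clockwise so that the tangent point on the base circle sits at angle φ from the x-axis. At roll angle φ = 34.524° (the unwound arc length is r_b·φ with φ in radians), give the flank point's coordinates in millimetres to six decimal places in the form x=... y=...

pitch radius r_p = m·N/2 = 4.084·64/2 = 130.688000
base radius r_b = r_p·cos α = 130.688000·cos 24.602° = 118.824350
roll angle φ = 34.524° = 0.60255747 rad
x = r_b·(cos φ + φ·sin φ) = 118.824350·(0.82388886 + 0.60255747·0.56675140) = 138.476608
y = r_b·(sin φ − φ·cos φ) = 118.824350·(0.56675140 − 0.60255747·0.82388886) = 8.354660

x=138.476608 y=8.354660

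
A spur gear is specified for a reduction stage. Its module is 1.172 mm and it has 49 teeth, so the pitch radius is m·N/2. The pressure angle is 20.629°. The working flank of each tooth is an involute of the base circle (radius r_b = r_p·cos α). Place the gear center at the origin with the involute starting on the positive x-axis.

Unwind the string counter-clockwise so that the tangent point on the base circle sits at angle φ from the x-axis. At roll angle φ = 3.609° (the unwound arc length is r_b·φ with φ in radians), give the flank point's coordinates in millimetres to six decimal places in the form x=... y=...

x=26.926154 y=0.002238

pitch radius r_p = m·N/2 = 1.172·49/2 = 28.714000
base radius r_b = r_p·cos α = 28.714000·cos 20.629° = 26.872897
roll angle φ = 3.609° = 0.06298893 rad
x = r_b·(cos φ + φ·sin φ) = 26.872897·(0.99801685 + 0.06298893·0.06294729) = 26.926154
y = r_b·(sin φ − φ·cos φ) = 26.872897·(0.06294729 − 0.06298893·0.99801685) = 0.002238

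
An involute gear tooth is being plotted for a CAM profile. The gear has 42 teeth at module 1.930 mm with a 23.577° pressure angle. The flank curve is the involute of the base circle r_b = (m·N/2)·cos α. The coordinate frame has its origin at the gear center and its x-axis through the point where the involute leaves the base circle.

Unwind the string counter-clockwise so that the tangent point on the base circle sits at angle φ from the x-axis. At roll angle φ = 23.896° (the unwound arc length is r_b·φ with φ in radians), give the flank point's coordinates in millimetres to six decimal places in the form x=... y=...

x=40.238245 y=0.882741

pitch radius r_p = m·N/2 = 1.930·42/2 = 40.530000
base radius r_b = r_p·cos α = 40.530000·cos 23.577° = 37.146692
roll angle φ = 23.896° = 0.41706388 rad
x = r_b·(cos φ + φ·sin φ) = 37.146692·(0.91428224 + 0.41706388·0.40507776) = 40.238245
y = r_b·(sin φ − φ·cos φ) = 37.146692·(0.40507776 − 0.41706388·0.91428224) = 0.882741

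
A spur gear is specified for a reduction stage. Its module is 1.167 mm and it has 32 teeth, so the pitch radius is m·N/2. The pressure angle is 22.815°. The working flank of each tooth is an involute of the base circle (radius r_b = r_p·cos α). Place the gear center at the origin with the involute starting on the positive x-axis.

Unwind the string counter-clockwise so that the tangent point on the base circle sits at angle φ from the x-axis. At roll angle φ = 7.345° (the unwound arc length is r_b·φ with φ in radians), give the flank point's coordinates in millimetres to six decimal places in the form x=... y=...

pitch radius r_p = m·N/2 = 1.167·32/2 = 18.672000
base radius r_b = r_p·cos α = 18.672000·cos 22.815° = 17.211134
roll angle φ = 7.345° = 0.12819443 rad
x = r_b·(cos φ + φ·sin φ) = 17.211134·(0.99179434 + 0.12819443·0.12784360) = 17.351976
y = r_b·(sin φ − φ·cos φ) = 17.211134·(0.12784360 − 0.12819443·0.99179434) = 0.012067

x=17.351976 y=0.012067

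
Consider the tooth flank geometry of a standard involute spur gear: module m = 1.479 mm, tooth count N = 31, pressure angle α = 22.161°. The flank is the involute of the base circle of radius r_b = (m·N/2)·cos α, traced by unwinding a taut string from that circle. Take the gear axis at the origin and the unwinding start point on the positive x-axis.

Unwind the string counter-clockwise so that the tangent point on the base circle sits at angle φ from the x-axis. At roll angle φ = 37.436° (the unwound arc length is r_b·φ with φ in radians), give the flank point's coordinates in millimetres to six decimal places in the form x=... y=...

x=25.290529 y=1.891015

pitch radius r_p = m·N/2 = 1.479·31/2 = 22.924500
base radius r_b = r_p·cos α = 22.924500·cos 22.161° = 21.231011
roll angle φ = 37.436° = 0.65338146 rad
x = r_b·(cos φ + φ·sin φ) = 21.231011·(0.79403284 + 0.65338146·0.60787487) = 25.290529
y = r_b·(sin φ − φ·cos φ) = 21.231011·(0.60787487 − 0.65338146·0.79403284) = 1.891015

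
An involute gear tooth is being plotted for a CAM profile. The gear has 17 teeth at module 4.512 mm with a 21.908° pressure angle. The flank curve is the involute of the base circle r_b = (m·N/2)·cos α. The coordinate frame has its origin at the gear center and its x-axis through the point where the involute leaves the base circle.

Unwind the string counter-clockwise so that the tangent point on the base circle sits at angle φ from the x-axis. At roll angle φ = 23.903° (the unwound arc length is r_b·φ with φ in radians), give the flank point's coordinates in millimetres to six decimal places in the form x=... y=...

x=38.545399 y=0.846302

pitch radius r_p = m·N/2 = 4.512·17/2 = 38.352000
base radius r_b = r_p·cos α = 38.352000·cos 21.908° = 35.582378
roll angle φ = 23.903° = 0.41718605 rad
x = r_b·(cos φ + φ·sin φ) = 35.582378·(0.91423274 + 0.41718605·0.40518946) = 38.545399
y = r_b·(sin φ − φ·cos φ) = 35.582378·(0.40518946 − 0.41718605·0.91423274) = 0.846302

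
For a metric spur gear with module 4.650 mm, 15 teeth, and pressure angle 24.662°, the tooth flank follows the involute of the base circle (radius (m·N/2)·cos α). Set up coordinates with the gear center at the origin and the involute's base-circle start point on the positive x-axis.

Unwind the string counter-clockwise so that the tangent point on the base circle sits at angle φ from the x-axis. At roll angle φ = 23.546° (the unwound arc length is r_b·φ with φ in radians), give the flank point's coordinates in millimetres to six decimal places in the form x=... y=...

x=34.258238 y=0.720917

pitch radius r_p = m·N/2 = 4.650·15/2 = 34.875000
base radius r_b = r_p·cos α = 34.875000·cos 24.662° = 31.693881
roll angle φ = 23.546° = 0.41095523 rad
x = r_b·(cos φ + φ·sin φ) = 31.693881·(0.91673964 + 0.41095523·0.39948520) = 34.258238
y = r_b·(sin φ − φ·cos φ) = 31.693881·(0.39948520 − 0.41095523·0.91673964) = 0.720917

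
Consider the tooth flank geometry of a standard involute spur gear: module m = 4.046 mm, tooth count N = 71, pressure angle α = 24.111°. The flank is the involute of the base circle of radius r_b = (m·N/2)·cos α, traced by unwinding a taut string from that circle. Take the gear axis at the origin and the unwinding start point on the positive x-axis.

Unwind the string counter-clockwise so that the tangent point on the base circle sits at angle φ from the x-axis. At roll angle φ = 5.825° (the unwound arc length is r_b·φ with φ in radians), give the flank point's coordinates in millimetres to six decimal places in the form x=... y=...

x=131.777624 y=0.045873

pitch radius r_p = m·N/2 = 4.046·71/2 = 143.633000
base radius r_b = r_p·cos α = 143.633000·cos 24.111° = 131.101849
roll angle φ = 5.825° = 0.10166543 rad
x = r_b·(cos φ + φ·sin φ) = 131.101849·(0.99483652 + 0.10166543·0.10149039) = 131.777624
y = r_b·(sin φ − φ·cos φ) = 131.101849·(0.10149039 − 0.10166543·0.99483652) = 0.045873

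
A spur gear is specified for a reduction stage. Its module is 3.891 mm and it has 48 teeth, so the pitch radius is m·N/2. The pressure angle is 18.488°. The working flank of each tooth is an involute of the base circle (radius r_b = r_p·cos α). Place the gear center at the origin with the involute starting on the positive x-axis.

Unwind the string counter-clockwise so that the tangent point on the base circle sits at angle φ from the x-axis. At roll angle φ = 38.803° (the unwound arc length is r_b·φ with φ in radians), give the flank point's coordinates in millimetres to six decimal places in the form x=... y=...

pitch radius r_p = m·N/2 = 3.891·48/2 = 93.384000
base radius r_b = r_p·cos α = 93.384000·cos 18.488° = 88.564460
roll angle φ = 38.803° = 0.67724011 rad
x = r_b·(cos φ + φ·sin φ) = 88.564460·(0.77930515 + 0.67724011·0.62664462) = 106.604511
y = r_b·(sin φ − φ·cos φ) = 88.564460·(0.62664462 − 0.67724011·0.77930515) = 8.756183

x=106.604511 y=8.756183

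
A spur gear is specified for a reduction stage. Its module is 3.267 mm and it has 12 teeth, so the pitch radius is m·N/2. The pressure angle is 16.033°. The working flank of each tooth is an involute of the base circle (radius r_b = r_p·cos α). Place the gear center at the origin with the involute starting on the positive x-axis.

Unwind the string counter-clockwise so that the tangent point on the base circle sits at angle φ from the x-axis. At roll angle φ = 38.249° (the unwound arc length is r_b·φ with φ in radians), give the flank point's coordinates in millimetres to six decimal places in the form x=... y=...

x=22.581215 y=1.786332

pitch radius r_p = m·N/2 = 3.267·12/2 = 19.602000
base radius r_b = r_p·cos α = 19.602000·cos 16.033° = 18.839537
roll angle φ = 38.249° = 0.66757099 rad
x = r_b·(cos φ + φ·sin φ) = 18.839537·(0.78532774 + 0.66757099·0.61908024) = 22.581215
y = r_b·(sin φ − φ·cos φ) = 18.839537·(0.61908024 − 0.66757099·0.78532774) = 1.786332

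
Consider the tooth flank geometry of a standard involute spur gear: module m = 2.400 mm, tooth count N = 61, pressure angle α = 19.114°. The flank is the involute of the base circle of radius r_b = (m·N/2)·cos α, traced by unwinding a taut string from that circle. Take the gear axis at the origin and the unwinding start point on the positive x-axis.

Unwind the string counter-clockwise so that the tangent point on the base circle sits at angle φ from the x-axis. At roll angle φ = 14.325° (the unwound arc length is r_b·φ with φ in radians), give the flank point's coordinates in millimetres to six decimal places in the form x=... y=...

x=71.292447 y=0.358064

pitch radius r_p = m·N/2 = 2.400·61/2 = 73.200000
base radius r_b = r_p·cos α = 73.200000·cos 19.114° = 69.164406
roll angle φ = 14.325° = 0.25001842 rad
x = r_b·(cos φ + φ·sin φ) = 69.164406·(0.96890787 + 0.25001842·0.24742180) = 71.292447
y = r_b·(sin φ − φ·cos φ) = 69.164406·(0.24742180 − 0.25001842·0.96890787) = 0.358064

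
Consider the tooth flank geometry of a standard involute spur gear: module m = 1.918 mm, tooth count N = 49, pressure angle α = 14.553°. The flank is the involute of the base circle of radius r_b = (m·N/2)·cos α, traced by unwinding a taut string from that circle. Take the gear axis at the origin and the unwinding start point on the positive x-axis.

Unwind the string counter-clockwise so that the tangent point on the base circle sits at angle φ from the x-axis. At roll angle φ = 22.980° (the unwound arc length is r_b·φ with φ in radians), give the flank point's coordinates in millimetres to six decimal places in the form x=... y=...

pitch radius r_p = m·N/2 = 1.918·49/2 = 46.991000
base radius r_b = r_p·cos α = 46.991000·cos 14.553° = 45.483323
roll angle φ = 22.980° = 0.40107666 rad
x = r_b·(cos φ + φ·sin φ) = 45.483323·(0.92064119 + 0.40107666·0.39040979) = 48.995793
y = r_b·(sin φ − φ·cos φ) = 45.483323·(0.39040979 − 0.40107666·0.92064119) = 0.962522

x=48.995793 y=0.962522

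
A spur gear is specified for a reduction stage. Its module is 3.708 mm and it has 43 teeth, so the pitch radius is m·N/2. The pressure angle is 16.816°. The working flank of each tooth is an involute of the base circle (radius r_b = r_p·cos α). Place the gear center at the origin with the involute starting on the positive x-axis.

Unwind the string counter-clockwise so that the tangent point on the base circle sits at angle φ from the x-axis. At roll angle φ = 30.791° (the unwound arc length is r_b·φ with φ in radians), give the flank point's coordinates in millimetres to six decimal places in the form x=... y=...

x=86.549753 y=3.835181

pitch radius r_p = m·N/2 = 3.708·43/2 = 79.722000
base radius r_b = r_p·cos α = 79.722000·cos 16.816° = 76.312987
roll angle φ = 30.791° = 0.53740433 rad
x = r_b·(cos φ + φ·sin φ) = 76.312987·(0.85904032 + 0.53740433·0.51190793) = 86.549753
y = r_b·(sin φ − φ·cos φ) = 76.312987·(0.51190793 − 0.53740433·0.85904032) = 3.835181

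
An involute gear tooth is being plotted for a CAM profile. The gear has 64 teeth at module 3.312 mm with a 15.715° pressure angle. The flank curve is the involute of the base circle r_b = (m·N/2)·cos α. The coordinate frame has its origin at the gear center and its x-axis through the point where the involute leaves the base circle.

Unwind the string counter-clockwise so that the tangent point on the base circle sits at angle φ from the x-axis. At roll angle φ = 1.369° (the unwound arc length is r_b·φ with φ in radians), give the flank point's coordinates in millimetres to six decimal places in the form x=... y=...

pitch radius r_p = m·N/2 = 3.312·64/2 = 105.984000
base radius r_b = r_p·cos α = 105.984000·cos 15.715° = 102.022410
roll angle φ = 1.369° = 0.02389356 rad
x = r_b·(cos φ + φ·sin φ) = 102.022410·(0.99971456 + 0.02389356·0.02389128) = 102.051529
y = r_b·(sin φ − φ·cos φ) = 102.022410·(0.02389128 − 0.02389356·0.99971456) = 0.000464

x=102.051529 y=0.000464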